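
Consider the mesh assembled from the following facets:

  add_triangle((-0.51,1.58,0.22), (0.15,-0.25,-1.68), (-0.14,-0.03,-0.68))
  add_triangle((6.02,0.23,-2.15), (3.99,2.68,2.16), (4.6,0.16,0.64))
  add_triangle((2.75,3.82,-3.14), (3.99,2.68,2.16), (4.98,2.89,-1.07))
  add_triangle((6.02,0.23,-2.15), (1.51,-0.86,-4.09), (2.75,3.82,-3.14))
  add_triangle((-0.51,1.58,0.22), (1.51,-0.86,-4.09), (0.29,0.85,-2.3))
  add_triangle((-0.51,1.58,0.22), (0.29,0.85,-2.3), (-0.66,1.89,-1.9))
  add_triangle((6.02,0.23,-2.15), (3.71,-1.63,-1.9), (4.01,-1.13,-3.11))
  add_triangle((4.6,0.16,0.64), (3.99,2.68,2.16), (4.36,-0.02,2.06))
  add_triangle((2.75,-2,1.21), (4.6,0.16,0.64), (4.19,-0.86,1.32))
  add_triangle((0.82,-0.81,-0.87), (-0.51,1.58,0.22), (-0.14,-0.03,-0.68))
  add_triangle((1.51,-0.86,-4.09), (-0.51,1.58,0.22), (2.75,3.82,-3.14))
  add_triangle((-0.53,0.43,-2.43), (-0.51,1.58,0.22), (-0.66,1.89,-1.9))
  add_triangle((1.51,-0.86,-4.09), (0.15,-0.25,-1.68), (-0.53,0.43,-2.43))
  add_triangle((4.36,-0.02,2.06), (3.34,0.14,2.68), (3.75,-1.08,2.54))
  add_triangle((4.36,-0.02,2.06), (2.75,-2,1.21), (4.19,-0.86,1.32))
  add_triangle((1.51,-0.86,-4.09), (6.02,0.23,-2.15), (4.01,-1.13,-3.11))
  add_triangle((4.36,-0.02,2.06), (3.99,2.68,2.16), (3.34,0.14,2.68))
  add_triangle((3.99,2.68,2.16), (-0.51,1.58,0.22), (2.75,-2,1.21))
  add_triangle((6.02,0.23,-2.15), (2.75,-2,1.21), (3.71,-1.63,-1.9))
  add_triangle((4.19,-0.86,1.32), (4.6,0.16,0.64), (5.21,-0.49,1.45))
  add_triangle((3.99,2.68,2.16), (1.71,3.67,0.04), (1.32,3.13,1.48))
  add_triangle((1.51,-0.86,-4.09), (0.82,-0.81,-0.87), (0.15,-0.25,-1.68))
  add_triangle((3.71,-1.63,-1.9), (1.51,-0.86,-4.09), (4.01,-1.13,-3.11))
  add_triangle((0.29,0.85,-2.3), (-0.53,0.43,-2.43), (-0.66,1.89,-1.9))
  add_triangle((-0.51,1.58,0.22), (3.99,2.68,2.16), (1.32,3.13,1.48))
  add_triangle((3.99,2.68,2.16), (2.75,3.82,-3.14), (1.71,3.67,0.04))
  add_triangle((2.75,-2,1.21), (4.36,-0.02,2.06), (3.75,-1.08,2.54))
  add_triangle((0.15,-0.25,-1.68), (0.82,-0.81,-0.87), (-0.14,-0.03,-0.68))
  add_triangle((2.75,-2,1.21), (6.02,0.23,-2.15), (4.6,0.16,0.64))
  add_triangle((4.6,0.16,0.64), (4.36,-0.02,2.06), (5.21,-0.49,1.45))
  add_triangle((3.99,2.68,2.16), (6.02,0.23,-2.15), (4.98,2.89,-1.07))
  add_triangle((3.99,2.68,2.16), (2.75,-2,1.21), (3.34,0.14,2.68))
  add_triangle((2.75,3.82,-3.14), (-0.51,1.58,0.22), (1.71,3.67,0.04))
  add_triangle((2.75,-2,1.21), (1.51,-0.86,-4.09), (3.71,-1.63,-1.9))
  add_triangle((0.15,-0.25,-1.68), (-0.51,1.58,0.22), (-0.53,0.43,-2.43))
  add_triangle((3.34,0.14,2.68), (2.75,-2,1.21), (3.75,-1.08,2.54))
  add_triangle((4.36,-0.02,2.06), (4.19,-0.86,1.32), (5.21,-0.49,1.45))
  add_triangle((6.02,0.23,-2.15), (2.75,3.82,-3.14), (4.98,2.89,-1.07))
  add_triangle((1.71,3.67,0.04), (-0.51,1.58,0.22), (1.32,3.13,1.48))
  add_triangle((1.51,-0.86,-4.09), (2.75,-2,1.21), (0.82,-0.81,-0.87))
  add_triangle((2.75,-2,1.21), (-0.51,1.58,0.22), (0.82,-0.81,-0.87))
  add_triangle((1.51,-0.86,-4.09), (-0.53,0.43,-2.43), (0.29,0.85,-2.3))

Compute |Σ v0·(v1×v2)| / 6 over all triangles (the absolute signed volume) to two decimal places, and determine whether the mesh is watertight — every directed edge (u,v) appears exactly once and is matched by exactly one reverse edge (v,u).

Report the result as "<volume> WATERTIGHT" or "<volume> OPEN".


88.09 WATERTIGHT

Per-triangle v0·(v1×v2)/6:
  t1: +0.0772
  t2: +5.8459
  t3: +6.3412
  t4: +15.2215
  t5: +0.1948
  t6: +0.3533
  t7: +2.2423
  t8: +3.0428
  t9: +0.5462
  t10: -0.1292
  t11: +2.9726
  t12: +0.1901
  t13: +0.2012
  t14: +0.9377
  t15: +0.8981
  t16: +3.0266
  t17: +2.1296
  t18: +0.9128
  t19: +5.1113
  t20: +0.1798
  t21: +2.6048
  t22: +0.1659
  t23: +1.4241
  t24: +0.5422
  t25: -0.2385
  t26: +6.5992
  t27: +1.1784
  t28: +0.0234
  t29: +4.7869
  t30: +0.6525
  t31: +7.9139
  t32: -2.6204
  t33: +2.3049
  t34: +1.9421
  t35: -0.2149
  t36: -0.1341
  t37: +0.3946
  t38: +8.4861
  t39: +1.0850
  t40: +0.5999
  t41: -0.6386
  t42: +0.9387
Σ = +88.0920 → |volume| = 88.09

Directed edges: 126 total, each appears once with its reverse present → watertight.


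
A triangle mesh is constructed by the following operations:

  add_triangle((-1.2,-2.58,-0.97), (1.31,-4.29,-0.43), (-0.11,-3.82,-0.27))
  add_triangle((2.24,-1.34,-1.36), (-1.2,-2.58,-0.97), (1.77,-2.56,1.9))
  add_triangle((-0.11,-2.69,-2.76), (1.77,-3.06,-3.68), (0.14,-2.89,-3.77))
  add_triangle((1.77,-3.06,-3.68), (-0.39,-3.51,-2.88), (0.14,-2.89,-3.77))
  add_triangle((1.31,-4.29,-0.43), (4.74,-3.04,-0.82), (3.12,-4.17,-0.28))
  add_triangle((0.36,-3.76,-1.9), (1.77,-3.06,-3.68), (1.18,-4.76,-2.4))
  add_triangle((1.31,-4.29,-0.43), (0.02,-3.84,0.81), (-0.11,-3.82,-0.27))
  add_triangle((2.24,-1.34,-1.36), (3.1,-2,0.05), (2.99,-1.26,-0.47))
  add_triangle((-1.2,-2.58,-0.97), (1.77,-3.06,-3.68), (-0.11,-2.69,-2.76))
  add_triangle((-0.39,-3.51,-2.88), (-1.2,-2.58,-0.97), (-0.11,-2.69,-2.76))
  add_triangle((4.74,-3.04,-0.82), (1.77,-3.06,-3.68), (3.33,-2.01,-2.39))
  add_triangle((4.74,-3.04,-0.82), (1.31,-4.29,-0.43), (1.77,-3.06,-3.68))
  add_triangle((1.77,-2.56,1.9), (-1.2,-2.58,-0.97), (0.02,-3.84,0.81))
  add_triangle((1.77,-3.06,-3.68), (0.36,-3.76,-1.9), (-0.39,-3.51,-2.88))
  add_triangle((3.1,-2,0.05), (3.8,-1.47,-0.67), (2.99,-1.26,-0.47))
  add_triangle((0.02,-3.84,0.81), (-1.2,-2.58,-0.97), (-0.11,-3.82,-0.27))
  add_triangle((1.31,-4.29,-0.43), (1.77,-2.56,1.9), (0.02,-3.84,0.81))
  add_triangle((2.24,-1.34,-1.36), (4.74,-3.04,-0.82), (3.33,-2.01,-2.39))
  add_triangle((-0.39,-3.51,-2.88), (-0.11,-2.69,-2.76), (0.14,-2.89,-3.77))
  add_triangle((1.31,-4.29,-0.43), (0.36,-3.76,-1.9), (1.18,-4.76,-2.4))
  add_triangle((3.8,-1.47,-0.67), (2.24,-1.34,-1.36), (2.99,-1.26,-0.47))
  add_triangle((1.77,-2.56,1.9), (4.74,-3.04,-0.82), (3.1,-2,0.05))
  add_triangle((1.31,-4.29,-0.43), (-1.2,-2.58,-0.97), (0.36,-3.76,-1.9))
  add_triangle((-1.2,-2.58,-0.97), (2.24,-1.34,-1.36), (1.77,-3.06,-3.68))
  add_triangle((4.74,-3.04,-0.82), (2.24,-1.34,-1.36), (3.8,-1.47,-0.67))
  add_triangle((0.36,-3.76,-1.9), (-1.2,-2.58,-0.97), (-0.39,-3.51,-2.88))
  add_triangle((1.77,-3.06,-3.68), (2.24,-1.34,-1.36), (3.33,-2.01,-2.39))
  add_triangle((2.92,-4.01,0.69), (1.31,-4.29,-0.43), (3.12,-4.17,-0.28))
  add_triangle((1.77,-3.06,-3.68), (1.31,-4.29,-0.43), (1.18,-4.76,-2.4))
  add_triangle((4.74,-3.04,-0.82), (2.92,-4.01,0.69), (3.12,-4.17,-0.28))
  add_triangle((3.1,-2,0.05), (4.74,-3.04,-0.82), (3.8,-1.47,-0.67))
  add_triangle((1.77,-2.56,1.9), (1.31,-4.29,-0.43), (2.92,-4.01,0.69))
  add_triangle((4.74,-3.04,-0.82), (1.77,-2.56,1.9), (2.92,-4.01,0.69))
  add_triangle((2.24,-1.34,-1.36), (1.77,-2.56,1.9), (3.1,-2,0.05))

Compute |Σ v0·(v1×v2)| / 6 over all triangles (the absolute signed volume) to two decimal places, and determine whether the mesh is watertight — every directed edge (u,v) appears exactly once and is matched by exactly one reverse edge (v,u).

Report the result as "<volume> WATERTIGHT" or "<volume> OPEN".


26.50 WATERTIGHT

Per-triangle v0·(v1×v2)/6:
  t1: +0.8097
  t2: -4.6143
  t3: -0.6212
  t4: +1.4111
  t5: +1.0564
  t6: +0.9733
  t7: +0.9975
  t8: -0.4544
  t9: -1.1598
  t10: +0.1686
  t11: +3.0933
  t12: +8.8856
  t13: -0.6462
  t14: +1.9949
  t15: -0.0100
  t16: +0.7096
  t17: +2.6216
  t18: +0.0419
  t19: -0.0054
  t20: +0.7857
  t21: -0.0803
  t22: +0.6393
  t23: +1.7639
  t24: -1.9387
  t25: +0.7421
  t26: +1.1551
  t27: -0.2576
  t28: +1.2745
  t29: +1.8085
  t30: +1.6093
  t31: +0.4478
  t32: +1.8428
  t33: +2.3798
  t34: -0.9212
Σ = +26.5030 → |volume| = 26.50

Directed edges: 102 total, each appears once with its reverse present → watertight.


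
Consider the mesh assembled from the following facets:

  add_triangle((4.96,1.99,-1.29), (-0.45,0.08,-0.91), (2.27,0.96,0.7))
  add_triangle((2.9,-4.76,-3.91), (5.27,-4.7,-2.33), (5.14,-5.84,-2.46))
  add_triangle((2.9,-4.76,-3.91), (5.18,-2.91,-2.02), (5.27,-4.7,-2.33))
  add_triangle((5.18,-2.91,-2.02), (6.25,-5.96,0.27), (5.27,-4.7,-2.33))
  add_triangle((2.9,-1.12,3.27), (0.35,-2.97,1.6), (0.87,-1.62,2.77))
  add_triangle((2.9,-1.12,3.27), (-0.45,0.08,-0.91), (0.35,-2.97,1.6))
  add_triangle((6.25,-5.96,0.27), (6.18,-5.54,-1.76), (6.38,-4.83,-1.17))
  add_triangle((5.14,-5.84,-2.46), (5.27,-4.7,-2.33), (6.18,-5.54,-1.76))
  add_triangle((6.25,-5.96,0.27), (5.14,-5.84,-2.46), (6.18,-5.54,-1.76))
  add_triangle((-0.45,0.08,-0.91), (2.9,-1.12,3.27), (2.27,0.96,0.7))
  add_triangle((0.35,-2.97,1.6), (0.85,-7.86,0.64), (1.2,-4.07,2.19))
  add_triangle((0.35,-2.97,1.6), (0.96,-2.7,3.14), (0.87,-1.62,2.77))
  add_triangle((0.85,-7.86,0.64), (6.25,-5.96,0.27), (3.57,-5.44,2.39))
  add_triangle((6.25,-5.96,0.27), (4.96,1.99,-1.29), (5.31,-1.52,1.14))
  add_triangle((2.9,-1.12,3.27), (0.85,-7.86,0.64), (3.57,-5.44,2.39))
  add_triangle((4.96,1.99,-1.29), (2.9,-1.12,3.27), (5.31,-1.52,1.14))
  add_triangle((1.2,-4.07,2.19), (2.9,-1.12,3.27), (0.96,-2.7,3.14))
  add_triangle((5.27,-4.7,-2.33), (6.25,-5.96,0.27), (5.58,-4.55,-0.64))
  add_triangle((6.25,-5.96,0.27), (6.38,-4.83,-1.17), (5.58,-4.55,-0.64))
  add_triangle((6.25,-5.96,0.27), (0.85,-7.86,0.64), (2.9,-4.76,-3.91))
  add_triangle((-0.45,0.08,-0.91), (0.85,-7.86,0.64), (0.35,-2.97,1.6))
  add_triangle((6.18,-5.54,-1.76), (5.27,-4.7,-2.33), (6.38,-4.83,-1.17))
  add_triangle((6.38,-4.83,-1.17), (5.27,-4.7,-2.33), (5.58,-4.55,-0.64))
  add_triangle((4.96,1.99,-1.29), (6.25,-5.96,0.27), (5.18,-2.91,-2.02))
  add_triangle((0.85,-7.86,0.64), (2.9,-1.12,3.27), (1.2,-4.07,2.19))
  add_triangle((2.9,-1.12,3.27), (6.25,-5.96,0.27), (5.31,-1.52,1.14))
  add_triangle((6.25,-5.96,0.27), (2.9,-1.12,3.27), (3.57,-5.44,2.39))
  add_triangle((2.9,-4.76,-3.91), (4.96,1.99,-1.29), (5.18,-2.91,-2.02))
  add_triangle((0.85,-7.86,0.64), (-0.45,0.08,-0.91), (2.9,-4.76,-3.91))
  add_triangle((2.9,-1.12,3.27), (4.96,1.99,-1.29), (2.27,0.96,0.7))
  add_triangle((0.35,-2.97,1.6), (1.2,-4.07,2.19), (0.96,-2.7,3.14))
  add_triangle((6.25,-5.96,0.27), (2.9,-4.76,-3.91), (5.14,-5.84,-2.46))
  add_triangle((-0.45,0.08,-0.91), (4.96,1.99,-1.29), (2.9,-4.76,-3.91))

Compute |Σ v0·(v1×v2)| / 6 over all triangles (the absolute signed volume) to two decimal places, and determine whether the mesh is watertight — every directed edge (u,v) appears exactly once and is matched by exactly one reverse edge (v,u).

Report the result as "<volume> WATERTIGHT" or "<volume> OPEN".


150.23 OPEN

Per-triangle v0·(v1×v2)/6:
  t1: +0.3197
  t2: +2.5409
  t3: +3.4304
  t4: +4.6467
  t5: -1.7032
  t6: -0.6063
  t7: +2.1157
  t8: +1.0773
  t9: +2.9685
  t10: -0.4417
  t11: +1.2818
  t12: +0.0362
  t13: +15.1384
  t14: +11.9268
  t15: +5.3286
  t16: +7.3849
  t17: +2.6444
  t18: -1.7557
  t19: +0.0103
  t20: +30.8851
  t21: +0.7511
  t22: +0.7756
  t23: -0.7617
  t24: +12.5257
  t25: +3.6017
  t26: +10.0472
  t27: +10.5004
  t28: +9.7188
  t29: +5.3078
  t30: +2.5997
  t31: +0.6018
  t32: +1.6275
  t33: +5.7089
Σ = +150.2337 → |volume| = 150.23

Directed edges: 99 total; 3 unmatched, e.g. (0.87,-1.62,2.77)→(2.9,-1.12,3.27) → open.


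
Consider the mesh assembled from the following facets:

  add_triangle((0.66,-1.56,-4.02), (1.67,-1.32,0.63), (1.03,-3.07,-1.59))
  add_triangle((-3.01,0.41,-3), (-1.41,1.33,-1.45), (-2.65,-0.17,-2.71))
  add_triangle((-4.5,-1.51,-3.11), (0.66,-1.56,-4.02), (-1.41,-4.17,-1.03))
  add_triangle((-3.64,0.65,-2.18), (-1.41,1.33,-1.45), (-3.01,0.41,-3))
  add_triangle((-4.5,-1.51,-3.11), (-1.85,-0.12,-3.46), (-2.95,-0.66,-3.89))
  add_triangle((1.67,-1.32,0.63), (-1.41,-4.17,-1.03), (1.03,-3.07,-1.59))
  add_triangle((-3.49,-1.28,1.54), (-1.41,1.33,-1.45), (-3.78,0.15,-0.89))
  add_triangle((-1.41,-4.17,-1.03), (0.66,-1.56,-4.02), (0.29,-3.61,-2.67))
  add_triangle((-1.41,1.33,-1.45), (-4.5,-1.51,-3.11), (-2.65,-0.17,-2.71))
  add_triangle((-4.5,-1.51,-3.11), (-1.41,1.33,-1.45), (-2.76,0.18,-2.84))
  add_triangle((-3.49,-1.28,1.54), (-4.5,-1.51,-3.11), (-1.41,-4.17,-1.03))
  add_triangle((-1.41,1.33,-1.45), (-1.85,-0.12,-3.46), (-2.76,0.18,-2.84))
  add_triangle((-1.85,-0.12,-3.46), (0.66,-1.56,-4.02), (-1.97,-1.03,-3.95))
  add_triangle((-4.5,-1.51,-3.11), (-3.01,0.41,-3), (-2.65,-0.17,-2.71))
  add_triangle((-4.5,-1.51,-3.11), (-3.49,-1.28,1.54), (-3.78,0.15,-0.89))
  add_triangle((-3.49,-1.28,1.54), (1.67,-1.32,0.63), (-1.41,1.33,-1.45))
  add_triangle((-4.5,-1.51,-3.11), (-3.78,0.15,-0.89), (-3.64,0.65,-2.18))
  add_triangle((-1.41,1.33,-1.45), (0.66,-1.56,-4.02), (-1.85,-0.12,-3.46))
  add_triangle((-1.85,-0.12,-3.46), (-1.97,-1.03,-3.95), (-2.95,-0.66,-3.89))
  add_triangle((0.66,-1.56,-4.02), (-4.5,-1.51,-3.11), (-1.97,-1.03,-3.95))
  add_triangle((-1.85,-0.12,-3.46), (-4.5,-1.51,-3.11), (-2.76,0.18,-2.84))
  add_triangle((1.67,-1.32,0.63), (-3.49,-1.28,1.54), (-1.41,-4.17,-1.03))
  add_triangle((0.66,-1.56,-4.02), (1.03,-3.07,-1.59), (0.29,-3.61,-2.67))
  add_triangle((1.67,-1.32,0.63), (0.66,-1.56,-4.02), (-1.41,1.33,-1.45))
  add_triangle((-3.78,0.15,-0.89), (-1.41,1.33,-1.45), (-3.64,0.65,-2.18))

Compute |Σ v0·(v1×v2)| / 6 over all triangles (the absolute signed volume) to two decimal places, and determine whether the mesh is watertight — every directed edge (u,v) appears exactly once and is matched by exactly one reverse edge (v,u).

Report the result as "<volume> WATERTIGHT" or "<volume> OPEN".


Per-triangle v0·(v1×v2)/6:
  t1: +2.1086
  t2: +0.0512
  t3: +12.3366
  t4: +0.8300
  t5: +0.1556
  t6: +2.5974
  t7: +0.8965
  t8: +2.3484
  t9: -0.9316
  t10: +0.8666
  t11: +10.9620
  t12: +0.8863
  t13: +1.3304
  t14: +0.4395
  t15: +4.3448
  t16: -0.8606
  t17: +2.0604
  t18: +1.7163
  t19: +0.4911
  t20: +2.2199
  t21: +1.4595
  t22: +4.7615
  t23: +1.5699
  t24: +0.5214
  t25: +0.7058
Σ = +53.8674 → |volume| = 53.87

Directed edges: 75 total; 9 unmatched, e.g. (-3.01,0.41,-3)→(-3.64,0.65,-2.18) → open.

53.87 OPEN


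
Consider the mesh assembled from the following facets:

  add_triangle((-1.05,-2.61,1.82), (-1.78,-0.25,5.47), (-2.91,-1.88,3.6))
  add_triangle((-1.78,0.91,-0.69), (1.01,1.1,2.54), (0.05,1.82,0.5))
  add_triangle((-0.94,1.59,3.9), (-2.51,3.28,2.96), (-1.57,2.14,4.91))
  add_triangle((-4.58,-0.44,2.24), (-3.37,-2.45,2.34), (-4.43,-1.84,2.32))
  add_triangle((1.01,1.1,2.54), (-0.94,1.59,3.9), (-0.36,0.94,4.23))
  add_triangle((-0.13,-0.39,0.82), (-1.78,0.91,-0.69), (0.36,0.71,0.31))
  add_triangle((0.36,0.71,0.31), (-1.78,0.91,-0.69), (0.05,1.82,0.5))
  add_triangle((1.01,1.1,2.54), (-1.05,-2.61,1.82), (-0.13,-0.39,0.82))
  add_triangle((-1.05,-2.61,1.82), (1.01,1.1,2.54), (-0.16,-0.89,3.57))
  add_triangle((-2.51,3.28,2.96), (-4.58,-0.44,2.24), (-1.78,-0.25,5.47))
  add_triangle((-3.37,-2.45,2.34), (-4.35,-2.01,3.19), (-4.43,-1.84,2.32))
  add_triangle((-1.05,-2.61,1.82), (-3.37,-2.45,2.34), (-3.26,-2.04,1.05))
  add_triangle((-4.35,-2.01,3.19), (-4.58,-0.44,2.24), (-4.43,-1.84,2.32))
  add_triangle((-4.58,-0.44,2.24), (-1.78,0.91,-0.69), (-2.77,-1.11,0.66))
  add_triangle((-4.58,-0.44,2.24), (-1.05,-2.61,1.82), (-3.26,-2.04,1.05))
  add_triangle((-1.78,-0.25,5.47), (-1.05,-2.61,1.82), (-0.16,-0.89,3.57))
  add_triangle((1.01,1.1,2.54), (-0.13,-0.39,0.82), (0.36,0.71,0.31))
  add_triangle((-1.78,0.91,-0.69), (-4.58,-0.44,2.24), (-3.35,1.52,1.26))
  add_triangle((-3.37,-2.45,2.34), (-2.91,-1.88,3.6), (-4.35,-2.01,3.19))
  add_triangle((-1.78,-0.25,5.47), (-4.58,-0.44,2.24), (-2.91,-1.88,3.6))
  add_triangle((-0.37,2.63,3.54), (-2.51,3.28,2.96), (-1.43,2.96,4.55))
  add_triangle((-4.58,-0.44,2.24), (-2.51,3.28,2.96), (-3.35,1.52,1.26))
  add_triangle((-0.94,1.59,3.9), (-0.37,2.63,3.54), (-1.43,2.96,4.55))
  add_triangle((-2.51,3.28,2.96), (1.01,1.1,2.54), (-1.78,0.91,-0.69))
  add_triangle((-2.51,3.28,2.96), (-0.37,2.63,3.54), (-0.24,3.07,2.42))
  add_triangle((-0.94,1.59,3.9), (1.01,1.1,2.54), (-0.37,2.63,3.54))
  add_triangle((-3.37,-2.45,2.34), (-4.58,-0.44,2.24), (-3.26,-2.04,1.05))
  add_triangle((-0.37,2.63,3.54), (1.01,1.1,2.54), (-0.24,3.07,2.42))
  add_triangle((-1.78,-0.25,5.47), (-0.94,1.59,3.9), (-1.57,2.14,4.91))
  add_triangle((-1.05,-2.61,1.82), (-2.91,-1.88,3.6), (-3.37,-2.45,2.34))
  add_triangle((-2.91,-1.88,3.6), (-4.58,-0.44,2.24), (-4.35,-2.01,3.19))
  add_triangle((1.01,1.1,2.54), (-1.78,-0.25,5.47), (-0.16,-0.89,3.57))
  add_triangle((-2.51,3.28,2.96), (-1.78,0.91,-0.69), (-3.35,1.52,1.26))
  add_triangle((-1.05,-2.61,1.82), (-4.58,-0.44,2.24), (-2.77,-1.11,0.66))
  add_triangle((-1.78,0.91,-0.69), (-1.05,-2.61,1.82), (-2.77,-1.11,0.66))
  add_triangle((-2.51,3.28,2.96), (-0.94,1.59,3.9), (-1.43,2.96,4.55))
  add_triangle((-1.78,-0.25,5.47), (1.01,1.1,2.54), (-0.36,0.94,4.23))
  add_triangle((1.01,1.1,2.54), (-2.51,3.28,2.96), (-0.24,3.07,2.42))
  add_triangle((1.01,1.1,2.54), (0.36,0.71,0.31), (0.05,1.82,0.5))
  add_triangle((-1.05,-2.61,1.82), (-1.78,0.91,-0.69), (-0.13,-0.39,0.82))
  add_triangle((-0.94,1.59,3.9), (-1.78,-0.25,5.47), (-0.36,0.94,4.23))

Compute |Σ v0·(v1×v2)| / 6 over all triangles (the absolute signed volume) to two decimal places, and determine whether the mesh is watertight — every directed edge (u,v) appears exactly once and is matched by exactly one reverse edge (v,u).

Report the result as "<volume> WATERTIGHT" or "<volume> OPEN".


51.86 OPEN

Per-triangle v0·(v1×v2)/6:
  t1: +3.2890
  t2: +0.9459
  t3: +0.3595
  t4: -0.4980
  t5: +0.8549
  t6: -0.2539
  t7: +0.0342
  t8: -0.0966
  t9: +0.4432
  t10: +12.4668
  t11: +0.6208
  t12: +1.0565
  t13: +0.9608
  t14: +1.5786
  t15: -2.7648
  t16: +2.6109
  t17: -0.0365
  t18: +1.8818
  t19: +0.9999
  t20: +5.4877
  t21: +1.1545
  t22: +3.4528
  t23: +0.6042
  t24: +0.6132
  t25: +1.6599
  t26: +1.2311
  t27: +1.7955
  t28: +0.9633
  t29: +0.6646
  t30: +1.7825
  t31: +1.3474
  t32: +2.3275
  t33: +1.7404
  t34: +2.1723
  t35: -0.0504
  t36: +0.8412
  t37: +0.7706
  t38: -2.1390
  t39: +0.1970
  t40: -0.5110
  t41: +1.2986
Σ = +51.8568 → |volume| = 51.86

Directed edges: 123 total; 3 unmatched, e.g. (-2.51,3.28,2.96)→(-1.57,2.14,4.91) → open.


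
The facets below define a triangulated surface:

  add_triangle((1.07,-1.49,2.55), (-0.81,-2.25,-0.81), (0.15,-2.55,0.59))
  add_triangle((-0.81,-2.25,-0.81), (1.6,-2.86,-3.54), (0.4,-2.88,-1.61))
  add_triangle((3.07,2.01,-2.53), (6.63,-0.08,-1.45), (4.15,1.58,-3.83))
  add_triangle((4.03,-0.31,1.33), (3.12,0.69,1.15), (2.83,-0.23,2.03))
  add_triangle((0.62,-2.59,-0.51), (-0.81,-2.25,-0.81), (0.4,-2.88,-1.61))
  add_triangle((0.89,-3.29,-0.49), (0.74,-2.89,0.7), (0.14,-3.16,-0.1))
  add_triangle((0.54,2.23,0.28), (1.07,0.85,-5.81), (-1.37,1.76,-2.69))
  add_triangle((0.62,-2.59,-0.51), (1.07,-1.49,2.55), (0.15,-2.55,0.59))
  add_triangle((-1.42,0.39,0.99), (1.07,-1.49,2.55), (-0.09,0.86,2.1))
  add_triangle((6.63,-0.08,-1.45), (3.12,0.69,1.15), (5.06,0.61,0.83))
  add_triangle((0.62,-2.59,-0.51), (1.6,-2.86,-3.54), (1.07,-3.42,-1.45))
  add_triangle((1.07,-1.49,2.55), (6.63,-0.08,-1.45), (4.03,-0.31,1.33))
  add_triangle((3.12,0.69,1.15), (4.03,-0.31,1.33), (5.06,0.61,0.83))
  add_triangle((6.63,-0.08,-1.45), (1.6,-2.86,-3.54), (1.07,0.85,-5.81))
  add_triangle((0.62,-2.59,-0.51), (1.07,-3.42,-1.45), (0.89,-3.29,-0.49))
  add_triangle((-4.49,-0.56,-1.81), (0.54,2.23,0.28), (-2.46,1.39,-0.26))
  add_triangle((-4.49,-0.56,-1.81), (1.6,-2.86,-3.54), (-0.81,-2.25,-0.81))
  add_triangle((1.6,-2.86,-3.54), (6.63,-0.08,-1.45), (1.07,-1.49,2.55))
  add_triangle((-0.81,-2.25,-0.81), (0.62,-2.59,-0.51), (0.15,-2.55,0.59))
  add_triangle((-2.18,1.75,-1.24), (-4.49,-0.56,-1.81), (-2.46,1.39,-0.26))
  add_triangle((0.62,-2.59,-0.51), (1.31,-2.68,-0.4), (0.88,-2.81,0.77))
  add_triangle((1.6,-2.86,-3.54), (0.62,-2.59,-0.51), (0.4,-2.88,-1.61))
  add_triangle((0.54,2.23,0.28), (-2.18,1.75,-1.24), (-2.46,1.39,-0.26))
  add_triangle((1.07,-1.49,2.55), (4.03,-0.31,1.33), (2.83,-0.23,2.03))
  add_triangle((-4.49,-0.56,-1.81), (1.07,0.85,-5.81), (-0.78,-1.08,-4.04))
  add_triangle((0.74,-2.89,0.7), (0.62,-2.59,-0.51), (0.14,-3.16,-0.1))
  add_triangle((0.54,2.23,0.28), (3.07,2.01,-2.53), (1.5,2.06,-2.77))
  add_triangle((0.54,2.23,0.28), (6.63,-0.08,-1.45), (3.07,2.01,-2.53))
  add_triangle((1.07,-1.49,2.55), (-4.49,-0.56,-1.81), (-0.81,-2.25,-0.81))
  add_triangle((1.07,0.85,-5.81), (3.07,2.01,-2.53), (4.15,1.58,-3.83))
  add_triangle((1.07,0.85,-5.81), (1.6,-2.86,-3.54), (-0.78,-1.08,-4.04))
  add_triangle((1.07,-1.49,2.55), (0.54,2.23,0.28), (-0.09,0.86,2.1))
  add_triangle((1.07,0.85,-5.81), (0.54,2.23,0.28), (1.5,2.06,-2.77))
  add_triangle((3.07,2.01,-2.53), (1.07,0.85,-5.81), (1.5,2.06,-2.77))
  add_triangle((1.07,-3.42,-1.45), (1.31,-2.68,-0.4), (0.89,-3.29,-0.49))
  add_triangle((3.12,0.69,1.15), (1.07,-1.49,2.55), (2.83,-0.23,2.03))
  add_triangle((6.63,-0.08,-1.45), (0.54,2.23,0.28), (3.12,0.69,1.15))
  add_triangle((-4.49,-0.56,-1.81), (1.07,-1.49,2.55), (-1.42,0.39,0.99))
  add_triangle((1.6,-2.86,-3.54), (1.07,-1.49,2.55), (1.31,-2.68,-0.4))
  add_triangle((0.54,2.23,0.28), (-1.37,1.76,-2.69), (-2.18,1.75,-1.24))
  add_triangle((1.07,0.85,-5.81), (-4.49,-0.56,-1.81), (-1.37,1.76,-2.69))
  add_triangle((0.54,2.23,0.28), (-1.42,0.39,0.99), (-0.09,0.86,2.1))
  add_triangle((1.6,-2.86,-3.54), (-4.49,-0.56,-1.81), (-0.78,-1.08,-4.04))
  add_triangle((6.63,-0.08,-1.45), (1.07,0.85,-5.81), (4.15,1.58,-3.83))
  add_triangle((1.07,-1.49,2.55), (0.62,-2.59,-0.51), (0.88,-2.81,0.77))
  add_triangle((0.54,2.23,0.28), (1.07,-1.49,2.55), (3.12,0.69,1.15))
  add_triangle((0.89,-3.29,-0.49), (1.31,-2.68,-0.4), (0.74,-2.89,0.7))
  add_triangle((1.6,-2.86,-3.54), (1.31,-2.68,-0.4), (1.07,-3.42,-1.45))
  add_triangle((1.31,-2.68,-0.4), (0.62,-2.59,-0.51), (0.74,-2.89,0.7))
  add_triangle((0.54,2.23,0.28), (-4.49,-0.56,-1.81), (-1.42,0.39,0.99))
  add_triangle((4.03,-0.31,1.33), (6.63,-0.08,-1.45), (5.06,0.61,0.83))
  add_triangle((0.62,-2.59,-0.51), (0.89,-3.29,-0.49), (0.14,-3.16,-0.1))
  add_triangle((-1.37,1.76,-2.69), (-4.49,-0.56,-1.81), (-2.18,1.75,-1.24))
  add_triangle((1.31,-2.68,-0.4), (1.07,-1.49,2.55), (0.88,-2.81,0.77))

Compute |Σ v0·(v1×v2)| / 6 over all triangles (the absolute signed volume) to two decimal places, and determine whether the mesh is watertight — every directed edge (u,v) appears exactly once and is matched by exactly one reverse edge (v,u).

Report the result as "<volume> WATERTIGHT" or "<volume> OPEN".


136.54 WATERTIGHT

Per-triangle v0·(v1×v2)/6:
  t1: +0.3277
  t2: +0.7874
  t3: +3.2626
  t4: +0.6856
  t5: +0.5613
  t6: +0.4346
  t7: +4.8849
  t8: +0.9014
  t9: +1.2283
  t10: +0.1984
  t11: +0.0161
  t12: +2.8053
  t13: +0.6054
  t14: +20.5446
  t15: +0.0515
  t16: -1.1050
  t17: +5.6231
  t18: +13.9457
  t19: +0.7087
  t20: +1.5657
  t21: +0.3704
  t22: +0.7840
  t23: +1.0967
  t24: +1.0181
  t25: +6.5876
  t26: -0.3486
  t27: +1.8725
  t28: +5.4937
  t29: +3.9945
  t30: +2.8987
  t31: +6.5191
  t32: +1.3627
  t33: +1.2289
  t34: +2.6008
  t35: +0.3017
  t36: +0.0733
  t37: +4.2083
  t38: +2.7973
  t39: +0.7253
  t40: +1.8426
  t41: +7.8720
  t42: +1.0169
  t43: +5.4523
  t44: +7.2571
  t45: -0.1530
  t46: +2.4385
  t47: +0.3626
  t48: +0.9215
  t49: -0.3635
  t50: +2.5022
  t51: +2.1991
  t52: +0.0651
  t53: +2.7126
  t54: +0.7927
Σ = +136.5369 → |volume| = 136.54

Directed edges: 162 total, each appears once with its reverse present → watertight.


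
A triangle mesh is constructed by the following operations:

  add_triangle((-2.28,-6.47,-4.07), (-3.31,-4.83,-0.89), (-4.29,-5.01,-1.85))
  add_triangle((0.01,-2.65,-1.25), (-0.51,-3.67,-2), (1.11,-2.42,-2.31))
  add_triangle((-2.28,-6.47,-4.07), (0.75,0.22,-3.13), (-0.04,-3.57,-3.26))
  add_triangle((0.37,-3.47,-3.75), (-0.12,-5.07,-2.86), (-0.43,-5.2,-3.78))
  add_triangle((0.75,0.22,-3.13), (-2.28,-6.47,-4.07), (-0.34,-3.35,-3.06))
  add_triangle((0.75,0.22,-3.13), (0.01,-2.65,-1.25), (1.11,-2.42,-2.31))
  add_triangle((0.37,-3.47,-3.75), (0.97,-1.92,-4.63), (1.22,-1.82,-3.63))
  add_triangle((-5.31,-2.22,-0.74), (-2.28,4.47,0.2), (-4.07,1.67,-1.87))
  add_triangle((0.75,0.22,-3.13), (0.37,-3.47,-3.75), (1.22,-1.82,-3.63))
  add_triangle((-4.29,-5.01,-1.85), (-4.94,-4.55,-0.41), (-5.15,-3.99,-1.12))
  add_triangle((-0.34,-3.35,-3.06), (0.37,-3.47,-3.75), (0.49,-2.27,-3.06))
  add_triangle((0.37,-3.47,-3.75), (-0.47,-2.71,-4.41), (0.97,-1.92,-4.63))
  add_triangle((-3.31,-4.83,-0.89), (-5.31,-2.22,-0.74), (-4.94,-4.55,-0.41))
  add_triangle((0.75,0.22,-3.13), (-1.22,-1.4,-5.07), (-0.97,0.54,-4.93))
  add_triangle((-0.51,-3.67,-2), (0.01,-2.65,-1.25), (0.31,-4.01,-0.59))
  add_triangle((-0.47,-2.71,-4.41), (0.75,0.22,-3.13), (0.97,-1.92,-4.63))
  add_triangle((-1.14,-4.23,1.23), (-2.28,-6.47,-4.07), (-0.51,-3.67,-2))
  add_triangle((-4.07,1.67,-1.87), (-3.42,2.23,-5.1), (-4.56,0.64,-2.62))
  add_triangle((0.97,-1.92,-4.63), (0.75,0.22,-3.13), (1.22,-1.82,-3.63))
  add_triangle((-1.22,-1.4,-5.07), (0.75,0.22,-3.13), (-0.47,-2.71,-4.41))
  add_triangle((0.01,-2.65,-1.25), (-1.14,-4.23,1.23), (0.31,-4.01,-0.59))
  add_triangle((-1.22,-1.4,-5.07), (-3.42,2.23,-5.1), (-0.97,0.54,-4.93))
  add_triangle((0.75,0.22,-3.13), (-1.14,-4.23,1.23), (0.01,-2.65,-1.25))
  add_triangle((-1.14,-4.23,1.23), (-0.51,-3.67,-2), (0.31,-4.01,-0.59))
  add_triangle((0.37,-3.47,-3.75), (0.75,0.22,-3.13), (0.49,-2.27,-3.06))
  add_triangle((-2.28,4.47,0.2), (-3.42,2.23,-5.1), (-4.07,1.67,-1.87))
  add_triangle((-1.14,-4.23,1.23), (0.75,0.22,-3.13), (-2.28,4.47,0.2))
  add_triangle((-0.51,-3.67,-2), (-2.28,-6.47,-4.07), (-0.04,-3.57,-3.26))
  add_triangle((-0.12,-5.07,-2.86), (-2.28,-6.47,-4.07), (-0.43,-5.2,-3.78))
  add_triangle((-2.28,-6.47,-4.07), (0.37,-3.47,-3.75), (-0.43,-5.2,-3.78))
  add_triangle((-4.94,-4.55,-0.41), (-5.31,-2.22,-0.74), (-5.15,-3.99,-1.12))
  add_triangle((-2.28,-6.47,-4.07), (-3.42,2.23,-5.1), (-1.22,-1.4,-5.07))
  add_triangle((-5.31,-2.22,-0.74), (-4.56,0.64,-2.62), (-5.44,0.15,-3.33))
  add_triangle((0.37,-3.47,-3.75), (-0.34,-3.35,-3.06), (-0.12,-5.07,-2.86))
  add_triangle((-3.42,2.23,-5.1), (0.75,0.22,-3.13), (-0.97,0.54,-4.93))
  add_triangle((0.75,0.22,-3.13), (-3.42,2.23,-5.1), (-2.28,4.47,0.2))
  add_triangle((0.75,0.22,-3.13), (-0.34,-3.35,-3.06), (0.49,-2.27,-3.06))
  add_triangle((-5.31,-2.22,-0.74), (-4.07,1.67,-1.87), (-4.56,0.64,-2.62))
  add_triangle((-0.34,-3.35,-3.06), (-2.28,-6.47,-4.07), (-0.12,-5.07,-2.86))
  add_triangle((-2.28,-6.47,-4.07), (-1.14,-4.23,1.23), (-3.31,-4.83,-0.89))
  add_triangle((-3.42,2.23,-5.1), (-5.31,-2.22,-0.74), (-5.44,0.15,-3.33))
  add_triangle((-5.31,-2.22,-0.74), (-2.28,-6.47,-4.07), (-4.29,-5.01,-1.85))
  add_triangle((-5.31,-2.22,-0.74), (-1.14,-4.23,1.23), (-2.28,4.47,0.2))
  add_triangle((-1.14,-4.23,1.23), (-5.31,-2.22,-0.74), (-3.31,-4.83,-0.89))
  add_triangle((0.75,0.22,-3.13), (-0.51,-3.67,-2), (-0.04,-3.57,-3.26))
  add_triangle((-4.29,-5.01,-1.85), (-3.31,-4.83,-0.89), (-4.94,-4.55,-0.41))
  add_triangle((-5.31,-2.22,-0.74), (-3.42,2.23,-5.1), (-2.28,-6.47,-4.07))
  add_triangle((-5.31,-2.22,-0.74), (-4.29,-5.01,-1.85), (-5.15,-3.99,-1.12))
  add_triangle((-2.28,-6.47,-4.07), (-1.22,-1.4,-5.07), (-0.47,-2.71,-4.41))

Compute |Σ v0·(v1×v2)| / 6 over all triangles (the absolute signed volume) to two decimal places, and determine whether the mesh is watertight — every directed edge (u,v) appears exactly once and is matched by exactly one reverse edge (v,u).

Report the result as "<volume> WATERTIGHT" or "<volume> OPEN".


133.99 OPEN

Per-triangle v0·(v1×v2)/6:
  t1: +3.5916
  t2: +0.4011
  t3: +3.5574
  t4: +0.7884
  t5: -2.2715
  t6: -1.1848
  t7: +0.7799
  t8: +7.7977
  t9: -1.2542
  t10: +1.5304
  t11: -0.1643
  t12: +1.7771
  t13: -1.7919
  t14: +2.2169
  t15: +0.2661
  t16: +1.5687
  t17: +3.1698
  t18: +3.2410
  t19: +0.5611
  t20: +2.4371
  t21: -1.0845
  t22: +4.1880
  t23: -0.5814
  t24: +2.4141
  t25: +0.2115
  t26: +9.1597
  t27: -6.8020
  t28: +1.2621
  t29: +1.4126
  t30: +1.4960
  t31: +1.3373
  t32: +13.9044
  t33: +1.5381
  t34: -0.8420
  t35: +1.6318
  t36: +8.6794
  t37: -0.9390
  t38: +2.9855
  t39: -2.0106
  t40: +7.5587
  t41: +1.5895
  t42: +4.5676
  t43: +8.3858
  t44: +5.6599
  t45: -0.3282
  t46: +1.6547
  t47: +34.7264
  t48: +0.8904
  t49: +4.3107
Σ = +133.9939 → |volume| = 133.99

Directed edges: 147 total; 9 unmatched, e.g. (-0.51,-3.67,-2)→(1.11,-2.42,-2.31) → open.


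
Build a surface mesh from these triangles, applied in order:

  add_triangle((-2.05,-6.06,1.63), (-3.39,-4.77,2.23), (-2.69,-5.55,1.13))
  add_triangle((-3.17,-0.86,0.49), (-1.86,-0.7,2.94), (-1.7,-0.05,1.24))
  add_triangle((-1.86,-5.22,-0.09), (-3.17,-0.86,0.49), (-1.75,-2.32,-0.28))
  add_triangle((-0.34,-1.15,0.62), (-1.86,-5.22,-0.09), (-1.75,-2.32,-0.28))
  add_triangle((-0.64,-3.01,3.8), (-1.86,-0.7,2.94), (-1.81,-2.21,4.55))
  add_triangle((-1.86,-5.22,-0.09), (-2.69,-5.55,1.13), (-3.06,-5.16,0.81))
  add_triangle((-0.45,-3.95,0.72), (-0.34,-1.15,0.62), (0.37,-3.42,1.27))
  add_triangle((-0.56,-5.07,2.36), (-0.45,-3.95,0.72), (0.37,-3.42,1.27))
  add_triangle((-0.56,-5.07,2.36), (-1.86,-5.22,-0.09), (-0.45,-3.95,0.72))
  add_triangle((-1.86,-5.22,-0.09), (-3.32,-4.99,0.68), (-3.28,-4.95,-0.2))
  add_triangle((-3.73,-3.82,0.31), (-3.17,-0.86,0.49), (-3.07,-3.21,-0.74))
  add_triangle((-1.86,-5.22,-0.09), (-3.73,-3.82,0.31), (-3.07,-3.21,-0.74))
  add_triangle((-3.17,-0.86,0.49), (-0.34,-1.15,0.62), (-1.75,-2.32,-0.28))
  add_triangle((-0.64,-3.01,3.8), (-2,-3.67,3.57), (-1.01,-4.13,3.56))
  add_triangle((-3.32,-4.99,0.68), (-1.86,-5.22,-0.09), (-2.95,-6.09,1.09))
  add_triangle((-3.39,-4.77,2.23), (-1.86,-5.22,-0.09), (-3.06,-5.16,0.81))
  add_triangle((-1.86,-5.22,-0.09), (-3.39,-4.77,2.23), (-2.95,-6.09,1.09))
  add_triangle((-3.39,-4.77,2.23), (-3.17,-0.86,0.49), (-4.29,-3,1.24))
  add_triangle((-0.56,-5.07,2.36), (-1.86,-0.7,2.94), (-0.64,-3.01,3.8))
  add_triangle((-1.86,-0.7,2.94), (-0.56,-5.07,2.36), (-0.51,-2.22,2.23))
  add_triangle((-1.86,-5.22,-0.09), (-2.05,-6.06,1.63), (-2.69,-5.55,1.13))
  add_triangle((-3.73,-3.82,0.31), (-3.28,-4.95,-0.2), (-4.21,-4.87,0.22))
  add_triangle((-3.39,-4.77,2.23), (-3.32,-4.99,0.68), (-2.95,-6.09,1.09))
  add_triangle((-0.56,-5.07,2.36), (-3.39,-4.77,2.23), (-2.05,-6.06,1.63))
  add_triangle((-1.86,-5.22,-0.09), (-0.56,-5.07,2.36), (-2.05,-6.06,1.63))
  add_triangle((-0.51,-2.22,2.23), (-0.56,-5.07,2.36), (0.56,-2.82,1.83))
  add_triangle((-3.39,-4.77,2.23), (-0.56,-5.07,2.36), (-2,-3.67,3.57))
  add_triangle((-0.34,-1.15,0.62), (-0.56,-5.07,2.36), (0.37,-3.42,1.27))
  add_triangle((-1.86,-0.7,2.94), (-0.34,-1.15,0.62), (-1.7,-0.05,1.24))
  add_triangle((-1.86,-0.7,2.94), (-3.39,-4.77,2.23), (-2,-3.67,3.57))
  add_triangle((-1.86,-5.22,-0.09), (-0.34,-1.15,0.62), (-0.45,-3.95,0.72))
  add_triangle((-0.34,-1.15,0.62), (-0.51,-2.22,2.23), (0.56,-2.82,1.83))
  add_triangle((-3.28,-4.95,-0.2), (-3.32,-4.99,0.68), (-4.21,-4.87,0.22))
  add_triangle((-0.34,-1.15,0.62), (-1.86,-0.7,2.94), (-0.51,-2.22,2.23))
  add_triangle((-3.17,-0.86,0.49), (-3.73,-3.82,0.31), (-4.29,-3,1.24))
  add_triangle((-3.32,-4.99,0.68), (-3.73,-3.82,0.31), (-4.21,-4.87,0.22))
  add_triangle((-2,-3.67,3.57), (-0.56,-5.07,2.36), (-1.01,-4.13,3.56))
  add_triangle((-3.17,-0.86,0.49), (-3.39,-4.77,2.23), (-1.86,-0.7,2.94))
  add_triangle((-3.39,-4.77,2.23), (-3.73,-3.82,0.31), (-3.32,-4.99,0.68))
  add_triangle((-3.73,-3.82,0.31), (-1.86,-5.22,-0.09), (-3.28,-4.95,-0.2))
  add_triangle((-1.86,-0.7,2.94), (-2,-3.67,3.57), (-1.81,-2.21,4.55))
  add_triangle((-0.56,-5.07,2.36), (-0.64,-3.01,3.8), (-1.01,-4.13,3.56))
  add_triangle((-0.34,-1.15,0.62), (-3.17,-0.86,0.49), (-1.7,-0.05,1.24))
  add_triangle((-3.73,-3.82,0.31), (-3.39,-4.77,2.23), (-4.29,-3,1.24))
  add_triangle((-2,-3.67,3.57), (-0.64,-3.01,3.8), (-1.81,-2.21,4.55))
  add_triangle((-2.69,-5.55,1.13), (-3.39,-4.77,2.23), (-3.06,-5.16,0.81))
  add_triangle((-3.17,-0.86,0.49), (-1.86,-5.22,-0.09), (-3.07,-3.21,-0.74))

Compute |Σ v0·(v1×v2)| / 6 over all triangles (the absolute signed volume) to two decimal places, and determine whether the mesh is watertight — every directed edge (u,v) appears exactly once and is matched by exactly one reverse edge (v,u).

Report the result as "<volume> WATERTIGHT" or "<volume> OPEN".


Per-triangle v0·(v1×v2)/6:
  t1: +1.4281
  t2: +0.6771
  t3: +1.0034
  t4: -0.4994
  t5: -0.1284
  t6: +0.7452
  t7: -0.2942
  t8: +0.7106
  t9: +1.1840
  t10: +1.1643
  t11: +1.4671
  t12: +2.0409
  t13: -0.8609
  t14: +0.9417
  t15: +1.0833
  t16: -1.1350
  t17: -0.1883
  t18: +0.4815
  t19: -2.9343
  t20: +1.2176
  t21: +1.1916
  t22: +0.0356
  t23: +1.4947
  t24: +2.8923
  t25: +1.6483
  t26: +0.9970
  t27: +4.4911
  t28: -0.0044
  t29: -0.4434
  t30: +3.2719
  t31: -0.4851
  t32: -0.2673
  t33: +0.7103
  t34: -0.3992
  t35: +1.1144
  t36: +0.2687
  t37: +1.3353
  t38: +5.2197
  t39: +1.5995
  t40: -0.7321
  t41: +1.3338
  t42: +0.6971
  t43: -0.6694
  t44: +2.4008
  t45: +1.7917
  t46: +0.8909
  t47: -2.5517
Σ = +35.9363 → |volume| = 35.94

Directed edges: 141 total; 3 unmatched, e.g. (-0.56,-5.07,2.36)→(0.56,-2.82,1.83) → open.

35.94 OPEN


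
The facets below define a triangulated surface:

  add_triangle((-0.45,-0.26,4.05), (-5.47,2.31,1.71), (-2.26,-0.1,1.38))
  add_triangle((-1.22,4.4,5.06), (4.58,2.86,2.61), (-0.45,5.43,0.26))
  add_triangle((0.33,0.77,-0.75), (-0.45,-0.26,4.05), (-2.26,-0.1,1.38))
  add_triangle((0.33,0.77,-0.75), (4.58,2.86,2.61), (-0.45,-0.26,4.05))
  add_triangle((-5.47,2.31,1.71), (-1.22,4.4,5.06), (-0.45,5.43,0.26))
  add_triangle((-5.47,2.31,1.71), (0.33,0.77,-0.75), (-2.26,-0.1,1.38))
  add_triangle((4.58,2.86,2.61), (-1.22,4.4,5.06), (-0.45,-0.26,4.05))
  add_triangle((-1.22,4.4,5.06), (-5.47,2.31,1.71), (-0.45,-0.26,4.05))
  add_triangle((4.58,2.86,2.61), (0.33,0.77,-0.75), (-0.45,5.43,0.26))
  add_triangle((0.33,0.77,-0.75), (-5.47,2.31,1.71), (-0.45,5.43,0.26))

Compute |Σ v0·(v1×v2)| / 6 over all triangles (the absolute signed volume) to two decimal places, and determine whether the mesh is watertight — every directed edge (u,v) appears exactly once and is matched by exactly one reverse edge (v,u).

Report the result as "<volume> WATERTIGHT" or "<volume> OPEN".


85.78 WATERTIGHT

Per-triangle v0·(v1×v2)/6:
  t1: +3.4816
  t2: +23.0545
  t3: -1.0246
  t4: -1.8688
  t5: +21.9276
  t6: +0.0634
  t7: +16.8760
  t8: +15.7649
  t9: +4.3117
  t10: +3.1889
Σ = +85.7752 → |volume| = 85.78

Directed edges: 30 total, each appears once with its reverse present → watertight.


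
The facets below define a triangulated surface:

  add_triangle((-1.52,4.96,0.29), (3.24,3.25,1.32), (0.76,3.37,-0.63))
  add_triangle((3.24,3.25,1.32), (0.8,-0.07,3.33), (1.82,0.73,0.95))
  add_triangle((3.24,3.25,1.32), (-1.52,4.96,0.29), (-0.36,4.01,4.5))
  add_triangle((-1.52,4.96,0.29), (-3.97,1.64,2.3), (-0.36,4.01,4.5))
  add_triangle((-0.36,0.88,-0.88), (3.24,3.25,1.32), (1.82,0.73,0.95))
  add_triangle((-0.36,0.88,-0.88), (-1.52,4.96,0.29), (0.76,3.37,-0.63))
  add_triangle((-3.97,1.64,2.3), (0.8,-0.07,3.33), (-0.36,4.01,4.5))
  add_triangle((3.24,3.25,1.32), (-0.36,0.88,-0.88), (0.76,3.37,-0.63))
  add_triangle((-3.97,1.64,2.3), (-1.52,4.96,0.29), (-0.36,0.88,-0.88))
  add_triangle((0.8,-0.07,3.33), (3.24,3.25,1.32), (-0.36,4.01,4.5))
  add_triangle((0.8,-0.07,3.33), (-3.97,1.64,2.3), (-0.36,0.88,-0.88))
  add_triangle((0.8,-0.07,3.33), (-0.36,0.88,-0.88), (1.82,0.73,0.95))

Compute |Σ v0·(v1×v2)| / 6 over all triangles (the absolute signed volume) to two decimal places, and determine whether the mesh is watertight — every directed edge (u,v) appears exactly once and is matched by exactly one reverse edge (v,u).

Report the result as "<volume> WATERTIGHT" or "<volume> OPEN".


54.54 WATERTIGHT

Per-triangle v0·(v1×v2)/6:
  t1: +4.5707
  t2: +1.6791
  t3: +14.1252
  t4: +13.8099
  t5: +0.2941
  t6: +1.4422
  t7: +8.9523
  t8: +0.4029
  t9: +2.8345
  t10: +9.2800
  t11: -2.0232
  t12: -0.8229
Σ = +54.5447 → |volume| = 54.54

Directed edges: 36 total, each appears once with its reverse present → watertight.


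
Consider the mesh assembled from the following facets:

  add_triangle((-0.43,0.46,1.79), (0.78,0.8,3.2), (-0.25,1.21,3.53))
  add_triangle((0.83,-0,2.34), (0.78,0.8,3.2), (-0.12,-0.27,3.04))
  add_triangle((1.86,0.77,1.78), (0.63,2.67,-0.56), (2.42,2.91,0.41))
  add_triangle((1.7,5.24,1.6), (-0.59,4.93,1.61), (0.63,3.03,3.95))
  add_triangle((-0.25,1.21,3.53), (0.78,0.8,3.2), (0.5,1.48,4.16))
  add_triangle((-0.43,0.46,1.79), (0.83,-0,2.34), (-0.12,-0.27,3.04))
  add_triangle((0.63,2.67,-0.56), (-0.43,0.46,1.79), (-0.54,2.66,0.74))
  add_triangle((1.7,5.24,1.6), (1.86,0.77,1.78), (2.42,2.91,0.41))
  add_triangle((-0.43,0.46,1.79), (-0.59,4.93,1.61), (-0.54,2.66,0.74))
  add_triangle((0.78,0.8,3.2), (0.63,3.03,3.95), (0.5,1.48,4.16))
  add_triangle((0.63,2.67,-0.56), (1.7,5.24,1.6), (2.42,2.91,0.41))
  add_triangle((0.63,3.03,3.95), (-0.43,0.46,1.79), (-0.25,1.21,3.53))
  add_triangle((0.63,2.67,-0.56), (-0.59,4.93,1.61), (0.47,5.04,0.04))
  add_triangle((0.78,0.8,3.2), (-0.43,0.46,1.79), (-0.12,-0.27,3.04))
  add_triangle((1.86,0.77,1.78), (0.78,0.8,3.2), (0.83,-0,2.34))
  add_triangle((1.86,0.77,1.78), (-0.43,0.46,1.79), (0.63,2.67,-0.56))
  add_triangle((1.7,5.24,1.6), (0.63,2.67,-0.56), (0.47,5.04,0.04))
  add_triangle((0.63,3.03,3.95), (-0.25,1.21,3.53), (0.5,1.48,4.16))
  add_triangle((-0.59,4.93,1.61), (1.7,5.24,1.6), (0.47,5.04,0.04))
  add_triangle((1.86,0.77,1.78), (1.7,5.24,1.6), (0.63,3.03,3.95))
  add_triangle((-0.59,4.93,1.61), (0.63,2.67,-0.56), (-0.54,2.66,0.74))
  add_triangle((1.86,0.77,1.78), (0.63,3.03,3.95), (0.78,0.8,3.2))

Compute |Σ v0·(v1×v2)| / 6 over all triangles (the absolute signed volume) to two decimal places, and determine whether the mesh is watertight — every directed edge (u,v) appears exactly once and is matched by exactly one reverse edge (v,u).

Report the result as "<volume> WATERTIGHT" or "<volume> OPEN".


20.94 OPEN

Per-triangle v0·(v1×v2)/6:
  t1: +0.1439
  t2: +0.4113
  t3: -0.7355
  t4: +5.7515
  t5: +0.1708
  t6: -0.3271
  t7: -0.6692
  t8: +2.6643
  t9: +0.3383
  t10: +0.4818
  t11: +1.8714
  t12: +0.2168
  t13: +0.0097
  t14: +0.4816
  t15: +0.4900
  t16: -1.8742
  t17: +1.0902
  t18: +0.7546
  t19: +2.9726
  t20: +4.7299
  t21: +0.3612
  t22: +1.6112
Σ = +20.9450 → |volume| = 20.94

Directed edges: 66 total; 6 unmatched, e.g. (-0.59,4.93,1.61)→(0.63,3.03,3.95) → open.


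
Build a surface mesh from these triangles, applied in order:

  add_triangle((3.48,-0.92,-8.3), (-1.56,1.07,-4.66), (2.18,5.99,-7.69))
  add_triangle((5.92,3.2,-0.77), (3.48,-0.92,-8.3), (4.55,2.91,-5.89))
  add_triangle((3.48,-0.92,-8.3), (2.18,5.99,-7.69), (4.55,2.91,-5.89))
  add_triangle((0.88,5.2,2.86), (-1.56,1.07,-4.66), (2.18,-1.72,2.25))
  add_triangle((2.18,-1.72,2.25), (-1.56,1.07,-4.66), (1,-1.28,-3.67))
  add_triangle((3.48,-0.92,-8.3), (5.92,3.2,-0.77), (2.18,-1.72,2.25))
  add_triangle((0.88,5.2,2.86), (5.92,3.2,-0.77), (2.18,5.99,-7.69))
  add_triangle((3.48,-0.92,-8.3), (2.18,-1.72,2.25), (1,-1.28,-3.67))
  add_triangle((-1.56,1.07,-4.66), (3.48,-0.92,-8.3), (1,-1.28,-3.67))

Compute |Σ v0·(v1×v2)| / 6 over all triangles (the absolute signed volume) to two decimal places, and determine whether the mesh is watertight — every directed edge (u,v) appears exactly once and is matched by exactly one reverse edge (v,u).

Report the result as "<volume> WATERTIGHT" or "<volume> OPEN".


Per-triangle v0·(v1×v2)/6:
  t1: +30.9677
  t2: +18.1312
  t3: +24.8388
  t4: -6.4176
  t5: -0.2693
  t6: +29.4434
  t7: +48.6451
  t8: +5.2406
  t9: +5.4269
Σ = +156.0067 → |volume| = 156.01

Directed edges: 27 total; 9 unmatched, e.g. (-1.56,1.07,-4.66)→(2.18,5.99,-7.69) → open.

156.01 OPEN


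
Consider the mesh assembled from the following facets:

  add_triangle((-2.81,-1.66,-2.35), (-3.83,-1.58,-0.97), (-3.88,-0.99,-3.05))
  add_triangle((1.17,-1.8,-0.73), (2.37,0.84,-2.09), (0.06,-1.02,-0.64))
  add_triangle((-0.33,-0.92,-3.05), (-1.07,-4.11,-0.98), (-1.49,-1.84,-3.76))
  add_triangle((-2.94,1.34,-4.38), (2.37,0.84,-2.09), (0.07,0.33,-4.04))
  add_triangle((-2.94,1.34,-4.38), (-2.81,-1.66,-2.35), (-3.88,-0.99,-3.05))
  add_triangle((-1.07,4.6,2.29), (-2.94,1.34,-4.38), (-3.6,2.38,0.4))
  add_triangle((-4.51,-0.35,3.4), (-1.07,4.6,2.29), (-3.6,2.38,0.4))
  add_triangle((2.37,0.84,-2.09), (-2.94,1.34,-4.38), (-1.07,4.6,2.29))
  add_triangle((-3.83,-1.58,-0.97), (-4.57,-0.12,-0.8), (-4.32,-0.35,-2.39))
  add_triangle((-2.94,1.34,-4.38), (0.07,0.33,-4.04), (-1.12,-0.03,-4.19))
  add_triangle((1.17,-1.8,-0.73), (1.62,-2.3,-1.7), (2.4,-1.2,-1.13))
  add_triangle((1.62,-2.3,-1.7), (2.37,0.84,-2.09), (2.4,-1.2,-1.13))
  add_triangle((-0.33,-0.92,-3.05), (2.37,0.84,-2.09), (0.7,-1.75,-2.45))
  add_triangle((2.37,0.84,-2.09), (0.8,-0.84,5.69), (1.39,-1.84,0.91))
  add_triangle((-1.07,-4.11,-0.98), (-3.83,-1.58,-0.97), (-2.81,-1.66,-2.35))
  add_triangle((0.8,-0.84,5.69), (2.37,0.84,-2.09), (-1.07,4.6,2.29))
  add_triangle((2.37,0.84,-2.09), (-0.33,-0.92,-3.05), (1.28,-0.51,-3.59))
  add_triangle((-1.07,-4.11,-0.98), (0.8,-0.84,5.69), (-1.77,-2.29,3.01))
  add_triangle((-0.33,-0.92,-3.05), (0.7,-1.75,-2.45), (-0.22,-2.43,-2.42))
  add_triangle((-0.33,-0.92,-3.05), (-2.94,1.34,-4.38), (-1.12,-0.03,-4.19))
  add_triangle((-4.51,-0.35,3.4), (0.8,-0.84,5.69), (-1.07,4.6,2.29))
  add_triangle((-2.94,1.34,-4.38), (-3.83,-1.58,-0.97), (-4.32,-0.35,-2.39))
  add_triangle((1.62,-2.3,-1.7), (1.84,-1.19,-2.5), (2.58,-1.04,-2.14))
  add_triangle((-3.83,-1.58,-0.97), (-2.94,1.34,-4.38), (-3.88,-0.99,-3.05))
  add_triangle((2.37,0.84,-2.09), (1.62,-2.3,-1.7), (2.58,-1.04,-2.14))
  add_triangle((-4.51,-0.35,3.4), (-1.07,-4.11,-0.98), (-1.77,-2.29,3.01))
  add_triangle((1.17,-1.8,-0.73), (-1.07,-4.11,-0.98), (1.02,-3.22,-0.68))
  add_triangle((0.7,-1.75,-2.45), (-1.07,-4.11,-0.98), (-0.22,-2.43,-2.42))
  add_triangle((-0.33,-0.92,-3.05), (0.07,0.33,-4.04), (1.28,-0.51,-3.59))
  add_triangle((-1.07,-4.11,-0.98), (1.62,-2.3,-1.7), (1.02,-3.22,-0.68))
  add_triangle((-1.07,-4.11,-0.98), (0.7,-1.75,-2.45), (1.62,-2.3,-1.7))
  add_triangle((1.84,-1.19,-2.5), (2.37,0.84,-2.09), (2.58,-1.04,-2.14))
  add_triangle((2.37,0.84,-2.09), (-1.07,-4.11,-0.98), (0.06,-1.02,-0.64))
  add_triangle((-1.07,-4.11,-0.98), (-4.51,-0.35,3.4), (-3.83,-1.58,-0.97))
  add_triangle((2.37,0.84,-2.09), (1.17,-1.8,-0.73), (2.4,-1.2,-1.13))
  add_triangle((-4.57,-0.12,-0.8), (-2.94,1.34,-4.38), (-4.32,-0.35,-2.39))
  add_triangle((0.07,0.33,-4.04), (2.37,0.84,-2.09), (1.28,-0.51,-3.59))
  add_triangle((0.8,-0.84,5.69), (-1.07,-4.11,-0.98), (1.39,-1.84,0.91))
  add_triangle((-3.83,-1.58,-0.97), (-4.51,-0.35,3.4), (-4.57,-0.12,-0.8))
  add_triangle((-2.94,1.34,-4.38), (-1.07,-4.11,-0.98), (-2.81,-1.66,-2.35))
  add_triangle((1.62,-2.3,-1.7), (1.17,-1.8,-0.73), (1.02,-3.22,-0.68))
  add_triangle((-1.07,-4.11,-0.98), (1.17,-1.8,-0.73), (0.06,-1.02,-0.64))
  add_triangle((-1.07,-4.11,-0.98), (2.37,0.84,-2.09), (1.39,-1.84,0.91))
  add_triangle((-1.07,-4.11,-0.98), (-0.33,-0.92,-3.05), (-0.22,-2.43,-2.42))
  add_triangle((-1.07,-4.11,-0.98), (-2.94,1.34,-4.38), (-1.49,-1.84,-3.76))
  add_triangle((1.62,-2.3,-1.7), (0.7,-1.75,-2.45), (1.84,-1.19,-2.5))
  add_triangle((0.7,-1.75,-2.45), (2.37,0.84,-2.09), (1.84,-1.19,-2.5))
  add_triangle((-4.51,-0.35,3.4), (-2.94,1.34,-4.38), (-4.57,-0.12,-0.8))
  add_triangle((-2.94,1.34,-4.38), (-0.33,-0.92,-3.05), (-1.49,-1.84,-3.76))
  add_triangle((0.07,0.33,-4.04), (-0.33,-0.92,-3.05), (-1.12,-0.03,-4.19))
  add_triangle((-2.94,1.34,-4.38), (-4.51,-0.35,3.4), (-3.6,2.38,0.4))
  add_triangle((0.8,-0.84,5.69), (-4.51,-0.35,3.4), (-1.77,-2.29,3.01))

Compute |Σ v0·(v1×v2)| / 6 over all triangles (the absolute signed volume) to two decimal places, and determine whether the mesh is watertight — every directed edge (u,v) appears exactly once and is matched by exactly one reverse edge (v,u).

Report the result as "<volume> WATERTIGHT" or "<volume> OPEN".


Per-triangle v0·(v1×v2)/6:
  t1: +1.2995
  t2: -0.6377
  t3: +1.7544
  t4: +2.9026
  t5: +1.4524
  t6: +10.2064
  t7: +11.1105
  t8: +14.9807
  t9: +1.7870
  t10: +1.5447
  t11: +0.3487
  t12: +1.3398
  t13: +2.0556
  t14: +4.9449
  t15: +3.6100
  t16: +13.1762
  t17: -0.4911
  t18: +7.2176
  t19: +0.8125
  t20: +0.6449
  t21: +23.1581
  t22: +1.2117
  t23: +0.6210
  t24: +1.9518
  t25: -0.3630
  t26: +7.9629
  t27: -0.4814
  t28: +0.8824
  t29: +1.1657
  t30: +1.5993
  t31: +2.1779
  t32: +0.7757
  t33: +0.0740
  t34: +9.9533
  t35: -0.6185
  t36: +2.4600
  t37: +1.8110
  t38: +6.6001
  t39: +4.7737
  t40: +3.2521
  t41: +0.2235
  t42: -0.3783
  t43: +4.9198
  t44: +0.9142
  t45: +4.2279
  t46: +0.7750
  t47: +0.6411
  t48: +3.8405
  t49: +2.3501
  t50: +0.8429
  t51: +10.4584
  t52: +9.0465
Σ = +186.8888 → |volume| = 186.89

Directed edges: 156 total, each appears once with its reverse present → watertight.

186.89 WATERTIGHT
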